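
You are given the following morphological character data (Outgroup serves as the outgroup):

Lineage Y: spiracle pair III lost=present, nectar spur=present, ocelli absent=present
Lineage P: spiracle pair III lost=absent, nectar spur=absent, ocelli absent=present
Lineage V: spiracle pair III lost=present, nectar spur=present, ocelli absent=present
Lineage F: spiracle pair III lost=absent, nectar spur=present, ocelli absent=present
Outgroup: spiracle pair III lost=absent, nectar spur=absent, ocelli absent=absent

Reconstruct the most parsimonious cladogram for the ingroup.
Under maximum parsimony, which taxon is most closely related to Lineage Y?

The outgroup has state 'absent' for every character, so 'present' is the derived state throughout.
spiracle pair III lost: derived state 'present' in Lineage V and Lineage Y only — synapomorphy for {Lineage V, Lineage Y}.
Only Lineage F, Lineage V, and Lineage Y show the derived state 'present' for nectar spur, supporting them as a clade.
All ingroup taxa share the derived state 'present' for ocelli absent; it defines the ingroup but does not resolve relationships within it.
Most parsimonious ingroup topology: ((Lineage F,(Lineage V,Lineage Y)),Lineage P).
Lineage Y and Lineage V form a cherry on this tree, so they are sister taxa.

Lineage V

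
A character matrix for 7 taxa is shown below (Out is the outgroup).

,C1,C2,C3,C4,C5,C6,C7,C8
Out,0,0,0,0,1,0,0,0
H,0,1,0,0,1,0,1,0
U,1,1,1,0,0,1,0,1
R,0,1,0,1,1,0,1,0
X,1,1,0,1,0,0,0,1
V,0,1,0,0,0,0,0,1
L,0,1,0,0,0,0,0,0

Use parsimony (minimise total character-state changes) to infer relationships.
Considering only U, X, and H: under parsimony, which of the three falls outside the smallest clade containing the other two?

H

Character polarity is set by the outgroup: the derived state is whichever differs from the outgroup's state, so for C5 the derived state is '0', and for the remaining characters it is '1'.
Only U and X show the derived state '1' for C1, supporting them as a clade.
C2 (derived state '1') is shared by all ingroup taxa — unites the whole ingroup.
C3 (derived state '1') is unique to U (autapomorphy; uninformative for grouping).
C4 groups R and X, which is incompatible with the clades supported by the remaining characters; treating it as convergent (homoplasy) costs fewer steps than any alternative tree.
Only L, U, V, and X show the derived state '0' for C5, supporting them as a clade.
C6: derived state '1' in U only — an autapomorphy, so it tells us nothing about relationships among taxa.
Only H and R show the derived state '1' for C7, supporting them as a clade.
C8: derived state '1' in U, V, and X only — synapomorphy for {U, V, X}.
Most parsimonious ingroup topology: ((H,R),(((U,X),V),L)).
X and U share a more recent common ancestor with each other than either does with H, so H is the least closely related of the three.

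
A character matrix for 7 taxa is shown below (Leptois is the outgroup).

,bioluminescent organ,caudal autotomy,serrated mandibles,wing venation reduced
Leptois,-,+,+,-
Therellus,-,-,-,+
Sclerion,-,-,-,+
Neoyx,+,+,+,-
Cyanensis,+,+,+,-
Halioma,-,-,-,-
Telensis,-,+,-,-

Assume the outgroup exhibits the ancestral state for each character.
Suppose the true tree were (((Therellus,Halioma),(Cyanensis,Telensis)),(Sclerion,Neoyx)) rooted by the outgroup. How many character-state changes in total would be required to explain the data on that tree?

9

Map each character onto (((Therellus,Halioma),(Cyanensis,Telensis)),(Sclerion,Neoyx)) (rooted by Leptois) and count the minimum state changes it requires (Fitch parsimony):
bioluminescent organ: 2; caudal autotomy: 2; serrated mandibles: 3; wing venation reduced: 2.
Total tree length = 9.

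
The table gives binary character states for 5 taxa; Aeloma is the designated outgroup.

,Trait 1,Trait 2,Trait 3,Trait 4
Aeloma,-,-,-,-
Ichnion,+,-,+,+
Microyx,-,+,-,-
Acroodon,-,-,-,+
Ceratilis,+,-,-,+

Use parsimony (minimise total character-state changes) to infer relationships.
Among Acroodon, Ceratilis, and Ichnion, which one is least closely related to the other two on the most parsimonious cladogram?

The outgroup has state '-' for every character, so '+' is the derived state throughout.
Trait 1 (derived state '+') is shared by Ceratilis and Ichnion — a synapomorphy uniting that clade.
Trait 2: derived state '+' in Microyx only — an autapomorphy, so it tells us nothing about relationships among taxa.
Trait 3: derived state '+' in Ichnion only — an autapomorphy, so it tells us nothing about relationships among taxa.
Only Acroodon, Ceratilis, and Ichnion show the derived state '+' for Trait 4, supporting them as a clade.
Most parsimonious ingroup topology: (((Ichnion,Ceratilis),Acroodon),Microyx).
Ceratilis and Ichnion share a more recent common ancestor with each other than either does with Acroodon, so Acroodon is the least closely related of the three.

Acroodon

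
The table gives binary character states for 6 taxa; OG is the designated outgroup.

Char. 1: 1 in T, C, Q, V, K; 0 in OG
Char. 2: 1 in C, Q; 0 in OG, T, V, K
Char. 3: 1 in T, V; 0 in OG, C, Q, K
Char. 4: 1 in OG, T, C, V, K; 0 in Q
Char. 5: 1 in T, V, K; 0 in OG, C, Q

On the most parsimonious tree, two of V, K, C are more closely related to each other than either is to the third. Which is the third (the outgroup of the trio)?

Character polarity is set by the outgroup: the derived state is whichever differs from the outgroup's state, so for Char. 4 the derived state is '0', and for the remaining characters it is '1'.
Char. 1 (derived state '1') is shared by all ingroup taxa — unites the whole ingroup.
Char. 2 (derived state '1') is shared by C and Q — a synapomorphy uniting that clade.
Char. 3 (derived state '1') is shared by T and V — a synapomorphy uniting that clade.
Char. 4 (derived state '0') is unique to Q (autapomorphy; uninformative for grouping).
Char. 5: derived state '1' in K, T, and V only — synapomorphy for {K, T, V}.
Most parsimonious ingroup topology: (((T,V),K),(C,Q)).
V and K share a more recent common ancestor with each other than either does with C, so C is the least closely related of the three.

C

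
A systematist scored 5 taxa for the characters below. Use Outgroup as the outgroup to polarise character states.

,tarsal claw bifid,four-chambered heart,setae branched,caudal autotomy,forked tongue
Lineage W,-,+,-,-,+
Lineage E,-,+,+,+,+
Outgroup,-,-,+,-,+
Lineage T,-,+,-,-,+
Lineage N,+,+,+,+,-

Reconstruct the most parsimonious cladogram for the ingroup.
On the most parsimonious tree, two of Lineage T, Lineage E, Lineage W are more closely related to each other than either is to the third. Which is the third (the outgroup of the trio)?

Lineage E

Character polarity is set by the outgroup: the derived state is whichever differs from the outgroup's state, so for setae branched, forked tongue the derived state is '-', and for the remaining characters it is '+'.
tarsal claw bifid (derived state '+') is unique to Lineage N (autapomorphy; uninformative for grouping).
All ingroup taxa share the derived state '+' for four-chambered heart; it defines the ingroup but does not resolve relationships within it.
setae branched (derived state '-') is shared by Lineage T and Lineage W — a synapomorphy uniting that clade.
caudal autotomy (derived state '+') is shared by Lineage E and Lineage N — a synapomorphy uniting that clade.
forked tongue: derived state '-' in Lineage N only — an autapomorphy, so it tells us nothing about relationships among taxa.
Most parsimonious ingroup topology: ((Lineage W,Lineage T),(Lineage N,Lineage E)).
Lineage T and Lineage W share a more recent common ancestor with each other than either does with Lineage E, so Lineage E is the least closely related of the three.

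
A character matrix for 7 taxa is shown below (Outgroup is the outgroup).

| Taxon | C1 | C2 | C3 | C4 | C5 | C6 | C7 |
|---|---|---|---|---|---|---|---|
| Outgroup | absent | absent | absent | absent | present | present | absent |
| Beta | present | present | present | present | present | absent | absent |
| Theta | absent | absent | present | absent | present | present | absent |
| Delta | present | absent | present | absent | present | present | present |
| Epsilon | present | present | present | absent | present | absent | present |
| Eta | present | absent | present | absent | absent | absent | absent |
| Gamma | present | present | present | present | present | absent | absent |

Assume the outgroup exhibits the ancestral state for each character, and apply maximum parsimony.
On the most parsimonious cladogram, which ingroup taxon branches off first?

Theta

Character polarity is set by the outgroup: the derived state is whichever differs from the outgroup's state, so for C5, C6 the derived state is 'absent', and for the remaining characters it is 'present'.
Only Beta, Delta, Epsilon, Eta, and Gamma show the derived state 'present' for C1, supporting them as a clade.
Only Beta, Epsilon, and Gamma show the derived state 'present' for C2, supporting them as a clade.
C3 (derived state 'present') is shared by all ingroup taxa — unites the whole ingroup.
Only Beta and Gamma show the derived state 'present' for C4, supporting them as a clade.
C5 (derived state 'absent') is unique to Eta (autapomorphy; uninformative for grouping).
Only Beta, Epsilon, Eta, and Gamma show the derived state 'absent' for C6, supporting them as a clade.
C7 groups Delta and Epsilon, which is incompatible with the clades supported by the remaining characters; treating it as convergent (homoplasy) costs fewer steps than any alternative tree.
Most parsimonious ingroup topology: (((((Beta,Gamma),Epsilon),Eta),Delta),Theta).
Theta is sister to the clade containing all other ingroup taxa, so it is the earliest-diverging (most basal) ingroup lineage.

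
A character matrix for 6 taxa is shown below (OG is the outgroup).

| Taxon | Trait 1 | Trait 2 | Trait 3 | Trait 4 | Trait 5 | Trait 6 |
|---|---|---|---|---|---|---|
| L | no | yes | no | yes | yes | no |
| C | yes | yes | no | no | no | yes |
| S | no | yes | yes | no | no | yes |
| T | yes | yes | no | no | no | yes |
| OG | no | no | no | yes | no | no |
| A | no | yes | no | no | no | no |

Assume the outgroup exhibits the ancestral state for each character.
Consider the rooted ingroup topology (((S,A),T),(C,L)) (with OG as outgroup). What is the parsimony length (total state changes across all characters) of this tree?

Map each character onto (((S,A),T),(C,L)) (rooted by OG) and count the minimum state changes it requires (Fitch parsimony):
Trait 1: 2; Trait 2: 1; Trait 3: 1; Trait 4: 2; Trait 5: 1; Trait 6: 3.
Total tree length = 10.

10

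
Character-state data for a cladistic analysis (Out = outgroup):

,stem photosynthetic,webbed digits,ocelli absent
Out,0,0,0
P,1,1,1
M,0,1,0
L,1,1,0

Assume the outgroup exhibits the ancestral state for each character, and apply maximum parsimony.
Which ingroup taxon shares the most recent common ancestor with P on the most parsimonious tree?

L

The outgroup has state '0' for every character, so '1' is the derived state throughout.
Only L and P show the derived state '1' for stem photosynthetic, supporting them as a clade.
webbed digits (derived state '1') is shared by all ingroup taxa — unites the whole ingroup.
ocelli absent: derived state '1' in P only — an autapomorphy, so it tells us nothing about relationships among taxa.
Most parsimonious ingroup topology: ((P,L),M).
P and L form a cherry on this tree, so they are sister taxa.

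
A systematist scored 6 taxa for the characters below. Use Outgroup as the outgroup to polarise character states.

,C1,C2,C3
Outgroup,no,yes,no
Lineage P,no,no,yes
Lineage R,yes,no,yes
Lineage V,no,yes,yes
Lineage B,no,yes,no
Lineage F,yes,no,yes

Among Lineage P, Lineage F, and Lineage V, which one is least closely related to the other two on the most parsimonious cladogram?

Character polarity is set by the outgroup: the derived state is whichever differs from the outgroup's state, so for C2 the derived state is 'no', and for the remaining characters it is 'yes'.
C1: derived state 'yes' in Lineage F and Lineage R only — synapomorphy for {Lineage F, Lineage R}.
C2 (derived state 'no') is shared by Lineage F, Lineage P, and Lineage R — a synapomorphy uniting that clade.
Only Lineage F, Lineage P, Lineage R, and Lineage V show the derived state 'yes' for C3, supporting them as a clade.
Most parsimonious ingroup topology: (((Lineage P,(Lineage R,Lineage F)),Lineage V),Lineage B).
Lineage P and Lineage F share a more recent common ancestor with each other than either does with Lineage V, so Lineage V is the least closely related of the three.

Lineage V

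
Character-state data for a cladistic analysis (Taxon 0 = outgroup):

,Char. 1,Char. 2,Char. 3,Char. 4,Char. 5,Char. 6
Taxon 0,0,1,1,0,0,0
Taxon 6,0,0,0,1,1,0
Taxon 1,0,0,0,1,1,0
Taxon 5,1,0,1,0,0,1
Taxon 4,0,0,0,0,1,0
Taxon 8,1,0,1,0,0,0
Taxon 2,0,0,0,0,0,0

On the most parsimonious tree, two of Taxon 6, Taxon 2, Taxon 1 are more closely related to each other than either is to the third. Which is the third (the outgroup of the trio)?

Taxon 2

Character polarity is set by the outgroup: the derived state is whichever differs from the outgroup's state, so for Char. 2, Char. 3 the derived state is '0', and for the remaining characters it is '1'.
Only Taxon 5 and Taxon 8 show the derived state '1' for Char. 1, supporting them as a clade.
All ingroup taxa share the derived state '0' for Char. 2; it defines the ingroup but does not resolve relationships within it.
Char. 3: derived state '0' in Taxon 1, Taxon 2, Taxon 4, and Taxon 6 only — synapomorphy for {Taxon 1, Taxon 2, Taxon 4, Taxon 6}.
Char. 4: derived state '1' in Taxon 1 and Taxon 6 only — synapomorphy for {Taxon 1, Taxon 6}.
Only Taxon 1, Taxon 4, and Taxon 6 show the derived state '1' for Char. 5, supporting them as a clade.
Char. 6 (derived state '1') is unique to Taxon 5 (autapomorphy; uninformative for grouping).
Most parsimonious ingroup topology: ((((Taxon 6,Taxon 1),Taxon 4),Taxon 2),(Taxon 5,Taxon 8)).
Taxon 6 and Taxon 1 share a more recent common ancestor with each other than either does with Taxon 2, so Taxon 2 is the least closely related of the three.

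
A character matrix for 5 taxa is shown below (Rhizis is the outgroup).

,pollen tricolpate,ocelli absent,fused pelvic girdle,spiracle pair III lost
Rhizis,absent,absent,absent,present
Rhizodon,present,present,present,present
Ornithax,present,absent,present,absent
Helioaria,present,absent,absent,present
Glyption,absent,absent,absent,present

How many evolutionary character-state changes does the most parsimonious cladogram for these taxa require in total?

4

Character polarity is set by the outgroup: the derived state is whichever differs from the outgroup's state, so for spiracle pair III lost the derived state is 'absent', and for the remaining characters it is 'present'.
pollen tricolpate: derived state 'present' in Helioaria, Ornithax, and Rhizodon only — synapomorphy for {Helioaria, Ornithax, Rhizodon}.
ocelli absent (derived state 'present') is unique to Rhizodon (autapomorphy; uninformative for grouping).
fused pelvic girdle (derived state 'present') is shared by Ornithax and Rhizodon — a synapomorphy uniting that clade.
spiracle pair III lost (derived state 'absent') is unique to Ornithax (autapomorphy; uninformative for grouping).
Most parsimonious ingroup topology: (((Rhizodon,Ornithax),Helioaria),Glyption).
Changes per character on this tree: pollen tricolpate: 1; ocelli absent: 1; fused pelvic girdle: 1; spiracle pair III lost: 1.
Total = 4.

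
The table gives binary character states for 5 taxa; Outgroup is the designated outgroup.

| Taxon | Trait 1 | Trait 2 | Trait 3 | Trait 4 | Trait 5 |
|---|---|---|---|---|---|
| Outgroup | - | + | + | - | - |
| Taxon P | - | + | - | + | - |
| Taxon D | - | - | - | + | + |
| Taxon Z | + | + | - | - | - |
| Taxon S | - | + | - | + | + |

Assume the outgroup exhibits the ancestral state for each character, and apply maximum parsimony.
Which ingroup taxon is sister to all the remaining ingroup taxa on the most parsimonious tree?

Taxon Z

Character polarity is set by the outgroup: the derived state is whichever differs from the outgroup's state, so for Trait 2, Trait 3 the derived state is '-', and for the remaining characters it is '+'.
Trait 1: derived state '+' in Taxon Z only — an autapomorphy, so it tells us nothing about relationships among taxa.
Trait 2 (derived state '-') is unique to Taxon D (autapomorphy; uninformative for grouping).
Trait 3 (derived state '-') is shared by all ingroup taxa — unites the whole ingroup.
Only Taxon D, Taxon P, and Taxon S show the derived state '+' for Trait 4, supporting them as a clade.
Trait 5 (derived state '+') is shared by Taxon D and Taxon S — a synapomorphy uniting that clade.
Most parsimonious ingroup topology: ((Taxon P,(Taxon D,Taxon S)),Taxon Z).
Taxon Z is sister to the clade containing all other ingroup taxa, so it is the earliest-diverging (most basal) ingroup lineage.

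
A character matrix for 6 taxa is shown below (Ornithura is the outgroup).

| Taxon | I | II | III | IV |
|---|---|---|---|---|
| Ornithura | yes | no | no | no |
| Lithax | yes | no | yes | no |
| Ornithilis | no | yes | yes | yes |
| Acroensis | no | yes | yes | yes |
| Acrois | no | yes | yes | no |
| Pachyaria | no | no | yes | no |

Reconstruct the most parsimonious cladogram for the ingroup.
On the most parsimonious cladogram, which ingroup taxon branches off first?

Lithax

Character polarity is set by the outgroup: the derived state is whichever differs from the outgroup's state, so for I the derived state is 'no', and for the remaining characters it is 'yes'.
I: derived state 'no' in Acroensis, Acrois, Ornithilis, and Pachyaria only — synapomorphy for {Acroensis, Acrois, Ornithilis, Pachyaria}.
II (derived state 'yes') is shared by Acroensis, Acrois, and Ornithilis — a synapomorphy uniting that clade.
All ingroup taxa share the derived state 'yes' for III; it defines the ingroup but does not resolve relationships within it.
Only Acroensis and Ornithilis show the derived state 'yes' for IV, supporting them as a clade.
Most parsimonious ingroup topology: (Lithax,(((Ornithilis,Acroensis),Acrois),Pachyaria)).
Lithax is sister to the clade containing all other ingroup taxa, so it is the earliest-diverging (most basal) ingroup lineage.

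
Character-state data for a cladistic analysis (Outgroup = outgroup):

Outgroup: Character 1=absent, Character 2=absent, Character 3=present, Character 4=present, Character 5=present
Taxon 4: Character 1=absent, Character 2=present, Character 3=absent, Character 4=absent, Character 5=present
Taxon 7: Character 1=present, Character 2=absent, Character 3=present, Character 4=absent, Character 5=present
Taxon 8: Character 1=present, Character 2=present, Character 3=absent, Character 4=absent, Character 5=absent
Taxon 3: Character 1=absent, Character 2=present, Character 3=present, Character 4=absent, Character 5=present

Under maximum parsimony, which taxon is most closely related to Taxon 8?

Taxon 4

Character polarity is set by the outgroup: the derived state is whichever differs from the outgroup's state, so for Character 3, Character 4, Character 5 the derived state is 'absent', and for the remaining characters it is 'present'.
Character 1 (state 'present') occurs in Taxon 7 and Taxon 8 but conflicts with the nesting implied by the other characters — most parsimoniously interpreted as homoplasy.
Character 2: derived state 'present' in Taxon 3, Taxon 4, and Taxon 8 only — synapomorphy for {Taxon 3, Taxon 4, Taxon 8}.
Only Taxon 4 and Taxon 8 show the derived state 'absent' for Character 3, supporting them as a clade.
Character 4 (derived state 'absent') is shared by all ingroup taxa — unites the whole ingroup.
Character 5: derived state 'absent' in Taxon 8 only — an autapomorphy, so it tells us nothing about relationships among taxa.
Most parsimonious ingroup topology: (((Taxon 4,Taxon 8),Taxon 3),Taxon 7).
Taxon 8 and Taxon 4 form a cherry on this tree, so they are sister taxa.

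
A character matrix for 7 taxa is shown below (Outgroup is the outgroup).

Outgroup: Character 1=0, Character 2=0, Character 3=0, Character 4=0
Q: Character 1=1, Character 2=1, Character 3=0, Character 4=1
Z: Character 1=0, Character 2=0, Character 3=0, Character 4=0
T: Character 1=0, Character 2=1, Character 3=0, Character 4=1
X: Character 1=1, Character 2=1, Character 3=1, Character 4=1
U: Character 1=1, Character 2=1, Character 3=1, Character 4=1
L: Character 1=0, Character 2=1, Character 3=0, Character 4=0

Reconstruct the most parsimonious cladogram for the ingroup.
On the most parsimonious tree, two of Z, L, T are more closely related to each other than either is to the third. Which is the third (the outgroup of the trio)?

Z

The outgroup has state '0' for every character, so '1' is the derived state throughout.
Character 1: derived state '1' in Q, U, and X only — synapomorphy for {Q, U, X}.
Character 2: derived state '1' in L, Q, T, U, and X only — synapomorphy for {L, Q, T, U, X}.
Only U and X show the derived state '1' for Character 3, supporting them as a clade.
Character 4: derived state '1' in Q, T, U, and X only — synapomorphy for {Q, T, U, X}.
Most parsimonious ingroup topology: ((((Q,(X,U)),T),L),Z).
L and T share a more recent common ancestor with each other than either does with Z, so Z is the least closely related of the three.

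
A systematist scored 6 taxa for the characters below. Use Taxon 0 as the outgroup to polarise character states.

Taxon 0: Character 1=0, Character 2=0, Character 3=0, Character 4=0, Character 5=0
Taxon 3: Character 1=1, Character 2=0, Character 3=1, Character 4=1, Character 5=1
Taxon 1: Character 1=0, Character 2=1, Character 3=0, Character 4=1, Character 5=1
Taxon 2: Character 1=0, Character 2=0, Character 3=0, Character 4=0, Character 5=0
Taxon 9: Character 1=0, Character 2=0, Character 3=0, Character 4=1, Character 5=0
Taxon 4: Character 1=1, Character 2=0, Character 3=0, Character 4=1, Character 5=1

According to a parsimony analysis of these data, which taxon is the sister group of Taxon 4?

Taxon 3

The outgroup has state '0' for every character, so '1' is the derived state throughout.
Only Taxon 3 and Taxon 4 show the derived state '1' for Character 1, supporting them as a clade.
Character 2: derived state '1' in Taxon 1 only — an autapomorphy, so it tells us nothing about relationships among taxa.
Character 3: derived state '1' in Taxon 3 only — an autapomorphy, so it tells us nothing about relationships among taxa.
Character 4 (derived state '1') is shared by Taxon 1, Taxon 3, Taxon 4, and Taxon 9 — a synapomorphy uniting that clade.
Character 5 (derived state '1') is shared by Taxon 1, Taxon 3, and Taxon 4 — a synapomorphy uniting that clade.
Most parsimonious ingroup topology: ((((Taxon 3,Taxon 4),Taxon 1),Taxon 9),Taxon 2).
Taxon 4 and Taxon 3 form a cherry on this tree, so they are sister taxa.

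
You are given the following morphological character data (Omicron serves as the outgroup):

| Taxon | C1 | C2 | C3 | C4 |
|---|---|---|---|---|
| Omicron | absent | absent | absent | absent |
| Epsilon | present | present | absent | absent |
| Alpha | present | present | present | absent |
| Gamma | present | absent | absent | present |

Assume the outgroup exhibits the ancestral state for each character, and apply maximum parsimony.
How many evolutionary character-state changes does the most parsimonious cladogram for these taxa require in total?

The outgroup has state 'absent' for every character, so 'present' is the derived state throughout.
All ingroup taxa share the derived state 'present' for C1; it defines the ingroup but does not resolve relationships within it.
C2 (derived state 'present') is shared by Alpha and Epsilon — a synapomorphy uniting that clade.
C3 (derived state 'present') is unique to Alpha (autapomorphy; uninformative for grouping).
C4: derived state 'present' in Gamma only — an autapomorphy, so it tells us nothing about relationships among taxa.
Most parsimonious ingroup topology: ((Epsilon,Alpha),Gamma).
Changes per character on this tree: C1: 1; C2: 1; C3: 1; C4: 1.
Total = 4.

4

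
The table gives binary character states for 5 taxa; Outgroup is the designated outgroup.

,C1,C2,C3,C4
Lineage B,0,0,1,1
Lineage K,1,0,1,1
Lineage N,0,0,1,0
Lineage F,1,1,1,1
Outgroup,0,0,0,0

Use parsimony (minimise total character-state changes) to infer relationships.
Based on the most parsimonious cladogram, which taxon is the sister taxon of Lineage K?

The outgroup has state '0' for every character, so '1' is the derived state throughout.
C1 (derived state '1') is shared by Lineage F and Lineage K — a synapomorphy uniting that clade.
C2: derived state '1' in Lineage F only — an autapomorphy, so it tells us nothing about relationships among taxa.
C3 (derived state '1') is shared by all ingroup taxa — unites the whole ingroup.
Only Lineage B, Lineage F, and Lineage K show the derived state '1' for C4, supporting them as a clade.
Most parsimonious ingroup topology: ((Lineage B,(Lineage K,Lineage F)),Lineage N).
Lineage K and Lineage F form a cherry on this tree, so they are sister taxa.

Lineage F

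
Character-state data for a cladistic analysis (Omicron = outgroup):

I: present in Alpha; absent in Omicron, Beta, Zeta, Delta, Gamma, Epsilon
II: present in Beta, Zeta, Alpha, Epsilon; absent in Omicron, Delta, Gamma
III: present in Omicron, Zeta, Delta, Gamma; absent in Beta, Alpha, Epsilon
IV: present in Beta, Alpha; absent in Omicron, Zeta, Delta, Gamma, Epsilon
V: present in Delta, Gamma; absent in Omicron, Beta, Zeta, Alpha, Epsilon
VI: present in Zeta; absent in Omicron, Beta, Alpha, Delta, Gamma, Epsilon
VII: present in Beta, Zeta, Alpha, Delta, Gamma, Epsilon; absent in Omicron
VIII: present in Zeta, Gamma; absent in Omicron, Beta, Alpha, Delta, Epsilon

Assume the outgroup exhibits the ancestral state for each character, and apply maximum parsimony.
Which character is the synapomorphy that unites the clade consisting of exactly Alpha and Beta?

IV

Character polarity is set by the outgroup: the derived state is whichever differs from the outgroup's state, so for III the derived state is 'absent', and for the remaining characters it is 'present'.
I (derived state 'present') is unique to Alpha (autapomorphy; uninformative for grouping).
II: derived state 'present' in Alpha, Beta, Epsilon, and Zeta only — synapomorphy for {Alpha, Beta, Epsilon, Zeta}.
III: derived state 'absent' in Alpha, Beta, and Epsilon only — synapomorphy for {Alpha, Beta, Epsilon}.
Only Alpha and Beta show the derived state 'present' for IV, supporting them as a clade.
V (derived state 'present') is shared by Delta and Gamma — a synapomorphy uniting that clade.
VI: derived state 'present' in Zeta only — an autapomorphy, so it tells us nothing about relationships among taxa.
VII (derived state 'present') is shared by all ingroup taxa — unites the whole ingroup.
VIII (state 'present') occurs in Gamma and Zeta but conflicts with the nesting implied by the other characters — most parsimoniously interpreted as homoplasy.
Most parsimonious ingroup topology: ((((Beta,Alpha),Epsilon),Zeta),(Delta,Gamma)).
The clade {Alpha, Beta} is supported by IV: its derived state 'present' occurs in exactly those taxa and in no other taxon (including the outgroup).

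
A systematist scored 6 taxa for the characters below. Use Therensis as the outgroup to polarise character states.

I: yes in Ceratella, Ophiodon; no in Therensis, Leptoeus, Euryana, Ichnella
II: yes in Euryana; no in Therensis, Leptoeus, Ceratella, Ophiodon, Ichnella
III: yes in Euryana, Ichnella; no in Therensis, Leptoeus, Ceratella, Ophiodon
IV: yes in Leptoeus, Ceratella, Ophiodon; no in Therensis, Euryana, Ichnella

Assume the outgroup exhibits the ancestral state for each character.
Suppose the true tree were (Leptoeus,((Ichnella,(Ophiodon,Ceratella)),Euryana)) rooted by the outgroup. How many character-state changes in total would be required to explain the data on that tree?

Map each character onto (Leptoeus,((Ichnella,(Ophiodon,Ceratella)),Euryana)) (rooted by Therensis) and count the minimum state changes it requires (Fitch parsimony):
I: 1; II: 1; III: 2; IV: 2.
Total tree length = 6.

6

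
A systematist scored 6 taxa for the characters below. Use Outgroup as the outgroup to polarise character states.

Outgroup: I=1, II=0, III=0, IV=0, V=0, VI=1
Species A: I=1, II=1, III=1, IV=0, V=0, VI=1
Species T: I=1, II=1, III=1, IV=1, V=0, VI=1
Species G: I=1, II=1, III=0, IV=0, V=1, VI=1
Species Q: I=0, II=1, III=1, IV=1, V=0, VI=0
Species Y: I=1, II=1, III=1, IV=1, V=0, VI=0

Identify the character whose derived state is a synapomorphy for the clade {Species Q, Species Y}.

VI

Character polarity is set by the outgroup: the derived state is whichever differs from the outgroup's state, so for I, VI the derived state is '0', and for the remaining characters it is '1'.
I (derived state '0') is unique to Species Q (autapomorphy; uninformative for grouping).
II (derived state '1') is shared by all ingroup taxa — unites the whole ingroup.
III (derived state '1') is shared by Species A, Species Q, Species T, and Species Y — a synapomorphy uniting that clade.
Only Species Q, Species T, and Species Y show the derived state '1' for IV, supporting them as a clade.
V: derived state '1' in Species G only — an autapomorphy, so it tells us nothing about relationships among taxa.
VI (derived state '0') is shared by Species Q and Species Y — a synapomorphy uniting that clade.
Most parsimonious ingroup topology: ((Species A,(Species T,(Species Q,Species Y))),Species G).
The clade {Species Q, Species Y} is supported by VI: its derived state '0' occurs in exactly those taxa and in no other taxon (including the outgroup).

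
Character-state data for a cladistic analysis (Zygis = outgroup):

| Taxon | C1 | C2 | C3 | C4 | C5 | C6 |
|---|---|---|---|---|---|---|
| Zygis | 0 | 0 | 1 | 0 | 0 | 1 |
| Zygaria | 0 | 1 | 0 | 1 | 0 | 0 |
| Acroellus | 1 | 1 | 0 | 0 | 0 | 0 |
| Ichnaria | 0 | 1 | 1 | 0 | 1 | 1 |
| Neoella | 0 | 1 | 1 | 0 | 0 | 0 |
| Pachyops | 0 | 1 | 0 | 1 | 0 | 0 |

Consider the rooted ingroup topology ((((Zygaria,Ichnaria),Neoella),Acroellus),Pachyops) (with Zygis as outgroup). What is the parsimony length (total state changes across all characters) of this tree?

10

Map each character onto ((((Zygaria,Ichnaria),Neoella),Acroellus),Pachyops) (rooted by Zygis) and count the minimum state changes it requires (Fitch parsimony):
C1: 1; C2: 1; C3: 3; C4: 2; C5: 1; C6: 2.
Total tree length = 10.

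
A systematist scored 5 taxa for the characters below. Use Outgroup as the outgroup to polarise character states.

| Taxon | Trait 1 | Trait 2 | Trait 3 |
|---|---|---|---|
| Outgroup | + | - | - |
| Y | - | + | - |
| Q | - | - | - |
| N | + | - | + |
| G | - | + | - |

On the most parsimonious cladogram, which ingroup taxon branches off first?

N

Character polarity is set by the outgroup: the derived state is whichever differs from the outgroup's state, so for Trait 1 the derived state is '-', and for the remaining characters it is '+'.
Trait 1 (derived state '-') is shared by G, Q, and Y — a synapomorphy uniting that clade.
Trait 2: derived state '+' in G and Y only — synapomorphy for {G, Y}.
Trait 3: derived state '+' in N only — an autapomorphy, so it tells us nothing about relationships among taxa.
Most parsimonious ingroup topology: (((Y,G),Q),N).
N is sister to the clade containing all other ingroup taxa, so it is the earliest-diverging (most basal) ingroup lineage.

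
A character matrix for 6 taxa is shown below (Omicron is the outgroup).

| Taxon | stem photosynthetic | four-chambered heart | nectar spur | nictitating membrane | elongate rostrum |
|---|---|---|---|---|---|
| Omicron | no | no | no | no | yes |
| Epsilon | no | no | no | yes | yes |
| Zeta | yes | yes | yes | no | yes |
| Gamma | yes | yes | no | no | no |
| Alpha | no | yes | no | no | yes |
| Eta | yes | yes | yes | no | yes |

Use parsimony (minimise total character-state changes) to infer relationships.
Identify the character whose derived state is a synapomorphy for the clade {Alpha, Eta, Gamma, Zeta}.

Character polarity is set by the outgroup: the derived state is whichever differs from the outgroup's state, so for elongate rostrum the derived state is 'no', and for the remaining characters it is 'yes'.
stem photosynthetic (derived state 'yes') is shared by Eta, Gamma, and Zeta — a synapomorphy uniting that clade.
Only Alpha, Eta, Gamma, and Zeta show the derived state 'yes' for four-chambered heart, supporting them as a clade.
nectar spur: derived state 'yes' in Eta and Zeta only — synapomorphy for {Eta, Zeta}.
nictitating membrane: derived state 'yes' in Epsilon only — an autapomorphy, so it tells us nothing about relationships among taxa.
elongate rostrum (derived state 'no') is unique to Gamma (autapomorphy; uninformative for grouping).
Most parsimonious ingroup topology: (Epsilon,(((Zeta,Eta),Gamma),Alpha)).
The clade {Alpha, Eta, Gamma, Zeta} is supported by four-chambered heart: its derived state 'yes' occurs in exactly those taxa and in no other taxon (including the outgroup).

four-chambered heart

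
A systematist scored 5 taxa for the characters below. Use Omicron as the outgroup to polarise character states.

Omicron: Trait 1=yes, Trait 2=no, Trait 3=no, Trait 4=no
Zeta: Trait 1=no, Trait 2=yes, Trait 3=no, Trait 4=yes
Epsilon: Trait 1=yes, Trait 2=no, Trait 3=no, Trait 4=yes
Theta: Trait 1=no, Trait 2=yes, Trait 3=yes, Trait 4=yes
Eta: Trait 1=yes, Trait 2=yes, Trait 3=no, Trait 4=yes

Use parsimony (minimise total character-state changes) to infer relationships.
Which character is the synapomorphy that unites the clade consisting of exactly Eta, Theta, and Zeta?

Trait 2

Character polarity is set by the outgroup: the derived state is whichever differs from the outgroup's state, so for Trait 1 the derived state is 'no', and for the remaining characters it is 'yes'.
Trait 1 (derived state 'no') is shared by Theta and Zeta — a synapomorphy uniting that clade.
Trait 2: derived state 'yes' in Eta, Theta, and Zeta only — synapomorphy for {Eta, Theta, Zeta}.
Trait 3 (derived state 'yes') is unique to Theta (autapomorphy; uninformative for grouping).
All ingroup taxa share the derived state 'yes' for Trait 4; it defines the ingroup but does not resolve relationships within it.
Most parsimonious ingroup topology: (((Zeta,Theta),Eta),Epsilon).
The clade {Eta, Theta, Zeta} is supported by Trait 2: its derived state 'yes' occurs in exactly those taxa and in no other taxon (including the outgroup).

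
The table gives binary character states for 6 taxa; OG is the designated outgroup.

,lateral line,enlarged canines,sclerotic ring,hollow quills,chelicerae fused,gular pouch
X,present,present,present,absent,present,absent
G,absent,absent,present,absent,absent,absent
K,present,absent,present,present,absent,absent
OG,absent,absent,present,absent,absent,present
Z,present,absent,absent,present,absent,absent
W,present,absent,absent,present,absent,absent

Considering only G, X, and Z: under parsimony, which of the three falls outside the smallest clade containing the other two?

G

Character polarity is set by the outgroup: the derived state is whichever differs from the outgroup's state, so for sclerotic ring, gular pouch the derived state is 'absent', and for the remaining characters it is 'present'.
lateral line (derived state 'present') is shared by K, W, X, and Z — a synapomorphy uniting that clade.
enlarged canines (derived state 'present') is unique to X (autapomorphy; uninformative for grouping).
sclerotic ring: derived state 'absent' in W and Z only — synapomorphy for {W, Z}.
hollow quills: derived state 'present' in K, W, and Z only — synapomorphy for {K, W, Z}.
chelicerae fused (derived state 'present') is unique to X (autapomorphy; uninformative for grouping).
All ingroup taxa share the derived state 'absent' for gular pouch; it defines the ingroup but does not resolve relationships within it.
Most parsimonious ingroup topology: (G,((K,(W,Z)),X)).
X and Z share a more recent common ancestor with each other than either does with G, so G is the least closely related of the three.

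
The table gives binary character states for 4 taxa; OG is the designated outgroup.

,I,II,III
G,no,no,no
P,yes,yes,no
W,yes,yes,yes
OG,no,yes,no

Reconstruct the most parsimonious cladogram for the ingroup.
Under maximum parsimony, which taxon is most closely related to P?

Character polarity is set by the outgroup: the derived state is whichever differs from the outgroup's state, so for II the derived state is 'no', and for the remaining characters it is 'yes'.
I: derived state 'yes' in P and W only — synapomorphy for {P, W}.
II (derived state 'no') is unique to G (autapomorphy; uninformative for grouping).
III (derived state 'yes') is unique to W (autapomorphy; uninformative for grouping).
Most parsimonious ingroup topology: ((P,W),G).
P and W form a cherry on this tree, so they are sister taxa.

W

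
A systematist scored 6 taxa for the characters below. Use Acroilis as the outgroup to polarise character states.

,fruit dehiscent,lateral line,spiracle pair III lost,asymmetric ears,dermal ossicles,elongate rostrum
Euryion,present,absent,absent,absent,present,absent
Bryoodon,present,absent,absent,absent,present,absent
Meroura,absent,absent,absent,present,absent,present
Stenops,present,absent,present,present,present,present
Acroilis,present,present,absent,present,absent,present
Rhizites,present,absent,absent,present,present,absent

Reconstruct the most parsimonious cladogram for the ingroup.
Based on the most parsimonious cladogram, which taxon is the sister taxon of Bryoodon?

Euryion

Character polarity is set by the outgroup: the derived state is whichever differs from the outgroup's state, so for fruit dehiscent, lateral line, asymmetric ears, elongate rostrum the derived state is 'absent', and for the remaining characters it is 'present'.
fruit dehiscent: derived state 'absent' in Meroura only — an autapomorphy, so it tells us nothing about relationships among taxa.
lateral line (derived state 'absent') is shared by all ingroup taxa — unites the whole ingroup.
spiracle pair III lost (derived state 'present') is unique to Stenops (autapomorphy; uninformative for grouping).
asymmetric ears: derived state 'absent' in Bryoodon and Euryion only — synapomorphy for {Bryoodon, Euryion}.
dermal ossicles: derived state 'present' in Bryoodon, Euryion, Rhizites, and Stenops only — synapomorphy for {Bryoodon, Euryion, Rhizites, Stenops}.
elongate rostrum (derived state 'absent') is shared by Bryoodon, Euryion, and Rhizites — a synapomorphy uniting that clade.
Most parsimonious ingroup topology: (Meroura,((Rhizites,(Bryoodon,Euryion)),Stenops)).
Bryoodon and Euryion form a cherry on this tree, so they are sister taxa.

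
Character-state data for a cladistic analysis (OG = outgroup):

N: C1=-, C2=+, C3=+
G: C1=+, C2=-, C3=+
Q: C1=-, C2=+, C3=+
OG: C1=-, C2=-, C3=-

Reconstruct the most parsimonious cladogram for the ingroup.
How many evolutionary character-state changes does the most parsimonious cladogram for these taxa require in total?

3

The outgroup has state '-' for every character, so '+' is the derived state throughout.
C1: derived state '+' in G only — an autapomorphy, so it tells us nothing about relationships among taxa.
C2 (derived state '+') is shared by N and Q — a synapomorphy uniting that clade.
C3 (derived state '+') is shared by all ingroup taxa — unites the whole ingroup.
Most parsimonious ingroup topology: (G,(Q,N)).
Changes per character on this tree: C1: 1; C2: 1; C3: 1.
Total = 3.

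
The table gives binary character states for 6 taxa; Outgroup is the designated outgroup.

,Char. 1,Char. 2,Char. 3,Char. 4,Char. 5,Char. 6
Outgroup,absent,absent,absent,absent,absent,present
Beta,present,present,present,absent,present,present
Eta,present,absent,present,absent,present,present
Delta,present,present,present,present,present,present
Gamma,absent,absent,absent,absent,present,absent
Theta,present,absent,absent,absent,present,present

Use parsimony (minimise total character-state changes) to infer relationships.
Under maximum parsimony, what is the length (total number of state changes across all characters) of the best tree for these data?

Character polarity is set by the outgroup: the derived state is whichever differs from the outgroup's state, so for Char. 6 the derived state is 'absent', and for the remaining characters it is 'present'.
Char. 1 (derived state 'present') is shared by Beta, Delta, Eta, and Theta — a synapomorphy uniting that clade.
Char. 2: derived state 'present' in Beta and Delta only — synapomorphy for {Beta, Delta}.
Char. 3 (derived state 'present') is shared by Beta, Delta, and Eta — a synapomorphy uniting that clade.
Char. 4 (derived state 'present') is unique to Delta (autapomorphy; uninformative for grouping).
All ingroup taxa share the derived state 'present' for Char. 5; it defines the ingroup but does not resolve relationships within it.
Char. 6: derived state 'absent' in Gamma only — an autapomorphy, so it tells us nothing about relationships among taxa.
Most parsimonious ingroup topology: ((((Beta,Delta),Eta),Theta),Gamma).
Changes per character on this tree: Char. 1: 1; Char. 2: 1; Char. 3: 1; Char. 4: 1; Char. 5: 1; Char. 6: 1.
Total = 6.

6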